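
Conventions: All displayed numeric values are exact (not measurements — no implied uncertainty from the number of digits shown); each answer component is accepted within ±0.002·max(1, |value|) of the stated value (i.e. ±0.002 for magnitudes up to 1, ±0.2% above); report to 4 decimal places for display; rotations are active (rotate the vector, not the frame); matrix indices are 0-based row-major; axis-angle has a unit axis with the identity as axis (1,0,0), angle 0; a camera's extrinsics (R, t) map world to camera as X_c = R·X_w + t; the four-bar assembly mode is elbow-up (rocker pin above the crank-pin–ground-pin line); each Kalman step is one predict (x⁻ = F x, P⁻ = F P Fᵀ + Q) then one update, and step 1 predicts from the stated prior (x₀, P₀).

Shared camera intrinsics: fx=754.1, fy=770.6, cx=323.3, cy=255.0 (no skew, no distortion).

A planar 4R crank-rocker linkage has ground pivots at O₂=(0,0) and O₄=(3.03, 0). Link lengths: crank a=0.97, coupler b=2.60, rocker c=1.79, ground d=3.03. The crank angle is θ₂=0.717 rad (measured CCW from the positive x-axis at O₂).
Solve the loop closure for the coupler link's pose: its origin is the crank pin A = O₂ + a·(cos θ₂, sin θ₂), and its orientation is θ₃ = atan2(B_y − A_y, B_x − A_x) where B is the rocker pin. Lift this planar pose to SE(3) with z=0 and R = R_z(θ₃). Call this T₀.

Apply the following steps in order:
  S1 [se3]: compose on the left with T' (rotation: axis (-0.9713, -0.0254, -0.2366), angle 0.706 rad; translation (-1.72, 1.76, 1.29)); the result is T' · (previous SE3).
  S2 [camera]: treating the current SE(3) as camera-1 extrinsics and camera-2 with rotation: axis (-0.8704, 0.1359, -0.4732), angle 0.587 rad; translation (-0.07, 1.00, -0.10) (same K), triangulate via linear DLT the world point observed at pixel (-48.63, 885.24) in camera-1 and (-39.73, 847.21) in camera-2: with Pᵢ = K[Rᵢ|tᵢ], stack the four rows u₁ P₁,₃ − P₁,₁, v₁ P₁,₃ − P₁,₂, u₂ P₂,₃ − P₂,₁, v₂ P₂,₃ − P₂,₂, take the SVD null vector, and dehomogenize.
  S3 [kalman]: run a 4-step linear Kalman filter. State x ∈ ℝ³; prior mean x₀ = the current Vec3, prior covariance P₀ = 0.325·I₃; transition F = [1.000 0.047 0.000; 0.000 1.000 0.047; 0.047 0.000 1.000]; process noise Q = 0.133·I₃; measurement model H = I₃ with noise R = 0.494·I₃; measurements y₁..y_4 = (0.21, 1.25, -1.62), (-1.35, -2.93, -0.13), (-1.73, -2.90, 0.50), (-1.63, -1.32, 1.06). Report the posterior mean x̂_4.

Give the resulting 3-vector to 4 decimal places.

source (fourbar_fk): coupler pose = R=[0.8964 -0.4432 0.0000; 0.4432 0.8964 0.0000; 0.0000 0.0000 1.0000], t=(0.7312, 0.6374, 0.0000)
after S1 (compose_se3): R=[0.9549 -0.2943 0.0385; 0.2050 0.7477 0.6316; -0.2146 -0.5953 0.7743], t=(-0.8971, 2.1372, 0.9415)
after S2 (triangulate): (-0.9737, -0.8048, 1.8708)
after S3 (kf_track): (-1.4466, -1.6349, 0.4902)

result = (-1.4466, -1.6349, 0.4902)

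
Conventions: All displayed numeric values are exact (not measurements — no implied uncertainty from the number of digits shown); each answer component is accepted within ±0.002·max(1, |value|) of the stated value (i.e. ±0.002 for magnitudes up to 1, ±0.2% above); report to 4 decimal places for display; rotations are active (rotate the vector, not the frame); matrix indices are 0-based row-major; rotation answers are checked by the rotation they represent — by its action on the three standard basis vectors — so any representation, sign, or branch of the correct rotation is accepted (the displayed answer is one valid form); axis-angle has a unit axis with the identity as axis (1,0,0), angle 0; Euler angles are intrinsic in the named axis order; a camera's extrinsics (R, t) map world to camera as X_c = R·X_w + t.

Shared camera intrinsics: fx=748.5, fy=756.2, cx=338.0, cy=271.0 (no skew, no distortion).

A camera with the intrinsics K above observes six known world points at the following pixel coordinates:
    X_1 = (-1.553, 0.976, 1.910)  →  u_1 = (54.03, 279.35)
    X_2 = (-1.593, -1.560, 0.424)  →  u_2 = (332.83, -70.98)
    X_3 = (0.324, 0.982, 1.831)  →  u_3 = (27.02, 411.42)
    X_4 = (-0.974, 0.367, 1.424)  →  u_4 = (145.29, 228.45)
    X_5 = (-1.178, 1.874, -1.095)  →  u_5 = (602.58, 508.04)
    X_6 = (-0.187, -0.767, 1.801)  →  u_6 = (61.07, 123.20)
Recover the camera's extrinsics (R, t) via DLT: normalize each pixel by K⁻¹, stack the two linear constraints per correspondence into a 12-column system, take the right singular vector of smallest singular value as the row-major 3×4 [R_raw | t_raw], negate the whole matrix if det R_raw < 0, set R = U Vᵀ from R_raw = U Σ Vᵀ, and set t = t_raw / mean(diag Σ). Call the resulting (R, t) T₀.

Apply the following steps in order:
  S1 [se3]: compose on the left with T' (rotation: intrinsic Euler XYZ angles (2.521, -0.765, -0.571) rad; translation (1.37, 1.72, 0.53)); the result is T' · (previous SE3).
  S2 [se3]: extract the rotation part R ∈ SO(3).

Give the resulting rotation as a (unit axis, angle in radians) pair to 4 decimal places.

rotation (axis_angle) = ((0.1020, -0.1599, -0.9819), 2.3019)

source (pnp_recover): camera pose = R=[-0.4334 0.0979 -0.8959; 0.4215 0.9007 -0.1055; 0.7966 -0.4233 -0.4316], t=(-0.1901, 0.0100, 5.4599)
after S1 (compose_se3): R=[-0.6503 0.7038 -0.2860; -0.7581 -0.6251 0.1858; -0.0480 0.3377 0.9400], t=(-2.5227, -0.5986, -2.5226)
after S2 (rot_of_se3): [-0.6503 0.7038 -0.2860; -0.7581 -0.6251 0.1858; -0.0480 0.3377 0.9400]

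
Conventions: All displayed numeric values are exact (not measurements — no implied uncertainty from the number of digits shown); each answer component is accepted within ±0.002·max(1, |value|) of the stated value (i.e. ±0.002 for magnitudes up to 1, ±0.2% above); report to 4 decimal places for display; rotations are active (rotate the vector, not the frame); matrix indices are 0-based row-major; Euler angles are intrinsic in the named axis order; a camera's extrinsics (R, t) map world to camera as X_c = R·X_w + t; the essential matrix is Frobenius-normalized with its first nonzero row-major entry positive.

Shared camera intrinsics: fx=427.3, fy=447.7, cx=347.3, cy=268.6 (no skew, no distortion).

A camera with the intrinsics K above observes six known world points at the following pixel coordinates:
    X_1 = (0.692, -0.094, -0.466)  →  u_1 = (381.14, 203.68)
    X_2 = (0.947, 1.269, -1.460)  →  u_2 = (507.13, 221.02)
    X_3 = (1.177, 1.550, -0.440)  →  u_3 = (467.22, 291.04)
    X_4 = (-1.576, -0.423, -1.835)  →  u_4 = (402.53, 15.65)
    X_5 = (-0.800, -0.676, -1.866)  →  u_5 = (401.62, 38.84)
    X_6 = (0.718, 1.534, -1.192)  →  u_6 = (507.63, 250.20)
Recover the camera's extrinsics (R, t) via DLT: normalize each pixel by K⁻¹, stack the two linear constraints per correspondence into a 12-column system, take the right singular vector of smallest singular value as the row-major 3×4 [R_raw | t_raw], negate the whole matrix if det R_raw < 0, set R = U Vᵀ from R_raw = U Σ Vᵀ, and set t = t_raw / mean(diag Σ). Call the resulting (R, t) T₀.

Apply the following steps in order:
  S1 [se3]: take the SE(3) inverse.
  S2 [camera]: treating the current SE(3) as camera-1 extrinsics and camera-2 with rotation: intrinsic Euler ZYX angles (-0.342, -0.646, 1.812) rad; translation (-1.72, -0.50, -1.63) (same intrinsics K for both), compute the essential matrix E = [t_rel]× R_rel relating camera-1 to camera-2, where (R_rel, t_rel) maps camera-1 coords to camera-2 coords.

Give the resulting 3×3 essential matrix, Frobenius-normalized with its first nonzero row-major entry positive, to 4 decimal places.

matrix = [0.3031 0.5822 0.0783; 0.0224 -0.2193 -0.3313; -0.2890 -0.0584 0.5637]

source (pnp_recover): camera pose = R=[0.3117 0.6741 -0.6696; -0.0190 0.7090 0.7049; 0.9500 -0.2071 0.2338], t=(0.0102, -0.4601, 5.4208)
after S1 (invert_se3): R=[0.3117 -0.0190 0.9500; 0.6741 0.7090 -0.2071; -0.6696 0.7049 0.2338], t=(-5.1616, 1.4417, -0.9363)
after S2 (essential): [0.3031 0.5822 0.0783; 0.0224 -0.2193 -0.3313; -0.2890 -0.0584 0.5637]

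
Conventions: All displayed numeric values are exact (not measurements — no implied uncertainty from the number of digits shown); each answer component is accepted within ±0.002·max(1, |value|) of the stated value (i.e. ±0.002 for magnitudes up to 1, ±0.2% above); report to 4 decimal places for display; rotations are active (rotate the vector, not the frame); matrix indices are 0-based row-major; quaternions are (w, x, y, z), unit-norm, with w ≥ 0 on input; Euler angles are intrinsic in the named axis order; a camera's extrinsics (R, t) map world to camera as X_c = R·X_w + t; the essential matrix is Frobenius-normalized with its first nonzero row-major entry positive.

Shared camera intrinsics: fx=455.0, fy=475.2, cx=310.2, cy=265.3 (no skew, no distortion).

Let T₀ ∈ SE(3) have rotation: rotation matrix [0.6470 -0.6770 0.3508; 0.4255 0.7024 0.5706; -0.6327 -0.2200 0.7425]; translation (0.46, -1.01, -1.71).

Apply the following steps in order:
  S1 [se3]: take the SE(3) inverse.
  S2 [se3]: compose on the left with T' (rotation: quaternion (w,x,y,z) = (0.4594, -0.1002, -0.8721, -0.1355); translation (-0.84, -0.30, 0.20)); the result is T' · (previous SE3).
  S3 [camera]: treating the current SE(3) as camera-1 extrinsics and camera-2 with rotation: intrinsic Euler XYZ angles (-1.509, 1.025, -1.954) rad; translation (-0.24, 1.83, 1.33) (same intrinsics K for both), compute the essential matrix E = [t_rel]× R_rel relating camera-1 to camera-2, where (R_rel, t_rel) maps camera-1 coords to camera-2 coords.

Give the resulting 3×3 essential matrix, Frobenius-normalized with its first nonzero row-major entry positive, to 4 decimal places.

matrix = [0.4130 -0.0201 -0.1735; 0.5564 0.0380 -0.0434; -0.1261 -0.2325 -0.6451]

after S1 (invert_se3): R=[0.6470 0.4255 -0.6327; -0.6770 0.7024 -0.2200; 0.3508 0.5706 0.7425], t=(-0.9498, 0.6447, 1.6847)
after S2 (compose_se3): R=[-0.8351 -0.4689 -0.2877; -0.4908 0.8713 0.0046; 0.2485 0.1450 -0.9577], t=(-1.4214, 0.8136, -1.4055)
after S3 (essential): [0.4130 -0.0201 -0.1735; 0.5564 0.0380 -0.0434; -0.1261 -0.2325 -0.6451]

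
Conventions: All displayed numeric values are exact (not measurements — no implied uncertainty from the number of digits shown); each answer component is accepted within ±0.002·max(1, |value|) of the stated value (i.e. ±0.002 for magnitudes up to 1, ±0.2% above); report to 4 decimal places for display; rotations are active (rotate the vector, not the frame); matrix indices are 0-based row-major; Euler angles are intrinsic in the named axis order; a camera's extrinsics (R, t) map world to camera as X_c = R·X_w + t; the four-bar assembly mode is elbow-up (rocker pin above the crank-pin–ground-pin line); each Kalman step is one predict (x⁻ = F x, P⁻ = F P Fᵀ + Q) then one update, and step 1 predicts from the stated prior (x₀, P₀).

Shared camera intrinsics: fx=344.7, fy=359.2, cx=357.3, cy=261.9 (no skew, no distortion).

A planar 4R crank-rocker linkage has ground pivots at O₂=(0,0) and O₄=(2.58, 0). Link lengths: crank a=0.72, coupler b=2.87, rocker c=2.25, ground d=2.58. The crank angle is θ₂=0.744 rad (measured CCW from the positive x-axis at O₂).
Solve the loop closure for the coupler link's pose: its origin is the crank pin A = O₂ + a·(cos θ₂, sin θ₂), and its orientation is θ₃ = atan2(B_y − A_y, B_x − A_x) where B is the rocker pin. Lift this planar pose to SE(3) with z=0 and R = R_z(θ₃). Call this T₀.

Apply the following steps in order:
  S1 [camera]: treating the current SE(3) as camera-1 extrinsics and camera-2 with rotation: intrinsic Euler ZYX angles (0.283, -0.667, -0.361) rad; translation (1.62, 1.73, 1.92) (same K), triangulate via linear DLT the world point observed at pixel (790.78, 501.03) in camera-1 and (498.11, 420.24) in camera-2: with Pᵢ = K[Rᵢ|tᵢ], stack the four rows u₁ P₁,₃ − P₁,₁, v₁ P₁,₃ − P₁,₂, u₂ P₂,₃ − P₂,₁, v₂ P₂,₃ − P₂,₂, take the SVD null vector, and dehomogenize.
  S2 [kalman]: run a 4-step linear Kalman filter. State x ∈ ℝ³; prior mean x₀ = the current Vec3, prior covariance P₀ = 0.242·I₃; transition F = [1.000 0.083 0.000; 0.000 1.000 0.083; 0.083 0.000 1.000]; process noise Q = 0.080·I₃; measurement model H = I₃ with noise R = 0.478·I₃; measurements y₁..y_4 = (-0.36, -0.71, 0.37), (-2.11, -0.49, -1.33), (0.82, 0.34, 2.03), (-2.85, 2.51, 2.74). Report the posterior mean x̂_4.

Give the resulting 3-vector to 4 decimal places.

result = (-0.8115, 0.7689, 1.5480)

source (fourbar_fk): coupler pose = R=[0.7923 -0.6102 0.0000; 0.6102 0.7923 0.0000; 0.0000 0.0000 1.0000], t=(0.5298, 0.4876, 0.0000)
after S1 (triangulate): (1.7731, -0.4891, 1.7756)
after S2 (kf_track): (-0.8115, 0.7689, 1.5480)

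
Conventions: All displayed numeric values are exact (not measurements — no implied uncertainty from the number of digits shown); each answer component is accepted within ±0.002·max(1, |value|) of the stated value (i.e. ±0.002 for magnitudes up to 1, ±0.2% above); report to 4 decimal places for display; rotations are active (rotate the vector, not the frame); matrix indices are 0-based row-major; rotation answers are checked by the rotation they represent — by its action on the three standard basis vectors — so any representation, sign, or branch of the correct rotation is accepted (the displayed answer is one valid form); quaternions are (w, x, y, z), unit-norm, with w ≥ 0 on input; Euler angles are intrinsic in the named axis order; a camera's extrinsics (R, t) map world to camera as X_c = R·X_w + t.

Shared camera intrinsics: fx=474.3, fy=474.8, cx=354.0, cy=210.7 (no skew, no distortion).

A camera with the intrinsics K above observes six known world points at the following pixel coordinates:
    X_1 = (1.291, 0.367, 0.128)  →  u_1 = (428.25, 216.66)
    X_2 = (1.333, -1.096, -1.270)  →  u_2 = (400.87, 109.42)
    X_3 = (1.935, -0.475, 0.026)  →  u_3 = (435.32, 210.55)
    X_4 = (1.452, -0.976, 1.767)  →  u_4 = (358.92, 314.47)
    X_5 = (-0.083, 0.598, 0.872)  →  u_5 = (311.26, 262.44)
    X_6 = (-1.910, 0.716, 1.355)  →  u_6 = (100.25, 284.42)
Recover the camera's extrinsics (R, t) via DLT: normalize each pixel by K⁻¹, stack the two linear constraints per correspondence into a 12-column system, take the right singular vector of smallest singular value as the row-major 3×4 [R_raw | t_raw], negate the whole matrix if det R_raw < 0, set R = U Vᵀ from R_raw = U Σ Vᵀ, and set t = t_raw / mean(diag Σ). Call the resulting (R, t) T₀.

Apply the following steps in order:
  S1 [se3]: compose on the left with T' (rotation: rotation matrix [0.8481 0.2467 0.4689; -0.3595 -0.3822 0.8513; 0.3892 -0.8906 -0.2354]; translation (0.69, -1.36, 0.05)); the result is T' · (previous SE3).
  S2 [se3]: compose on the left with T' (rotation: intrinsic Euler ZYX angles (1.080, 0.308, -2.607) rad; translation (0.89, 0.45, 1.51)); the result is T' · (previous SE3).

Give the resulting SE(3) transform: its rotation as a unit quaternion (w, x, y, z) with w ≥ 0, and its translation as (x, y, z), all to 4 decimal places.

source (pnp_recover): camera pose = R=[0.8829 0.3971 -0.2506; 0.2149 0.1328 0.9676; 0.4175 -0.9081 0.0319], t=(-0.3800, -0.3800, 5.3701)
after S1 (compose_se3): R=[0.9976 -0.0563 0.0411; -0.0441 -0.9666 -0.2525; 0.0540 0.2501 -0.9667], t=(2.7920, 3.4933, -1.0237)
after S2 (compose_se3): R=[0.3869 -0.8316 0.3985; 0.8629 0.4789 0.1617; -0.3253 0.2813 0.9028], t=(5.1267, 0.8936, -0.1930)

rotation (quat) = (0.8320, 0.0359, 0.2175, 0.5092), translation = (5.1267, 0.8936, -0.1930)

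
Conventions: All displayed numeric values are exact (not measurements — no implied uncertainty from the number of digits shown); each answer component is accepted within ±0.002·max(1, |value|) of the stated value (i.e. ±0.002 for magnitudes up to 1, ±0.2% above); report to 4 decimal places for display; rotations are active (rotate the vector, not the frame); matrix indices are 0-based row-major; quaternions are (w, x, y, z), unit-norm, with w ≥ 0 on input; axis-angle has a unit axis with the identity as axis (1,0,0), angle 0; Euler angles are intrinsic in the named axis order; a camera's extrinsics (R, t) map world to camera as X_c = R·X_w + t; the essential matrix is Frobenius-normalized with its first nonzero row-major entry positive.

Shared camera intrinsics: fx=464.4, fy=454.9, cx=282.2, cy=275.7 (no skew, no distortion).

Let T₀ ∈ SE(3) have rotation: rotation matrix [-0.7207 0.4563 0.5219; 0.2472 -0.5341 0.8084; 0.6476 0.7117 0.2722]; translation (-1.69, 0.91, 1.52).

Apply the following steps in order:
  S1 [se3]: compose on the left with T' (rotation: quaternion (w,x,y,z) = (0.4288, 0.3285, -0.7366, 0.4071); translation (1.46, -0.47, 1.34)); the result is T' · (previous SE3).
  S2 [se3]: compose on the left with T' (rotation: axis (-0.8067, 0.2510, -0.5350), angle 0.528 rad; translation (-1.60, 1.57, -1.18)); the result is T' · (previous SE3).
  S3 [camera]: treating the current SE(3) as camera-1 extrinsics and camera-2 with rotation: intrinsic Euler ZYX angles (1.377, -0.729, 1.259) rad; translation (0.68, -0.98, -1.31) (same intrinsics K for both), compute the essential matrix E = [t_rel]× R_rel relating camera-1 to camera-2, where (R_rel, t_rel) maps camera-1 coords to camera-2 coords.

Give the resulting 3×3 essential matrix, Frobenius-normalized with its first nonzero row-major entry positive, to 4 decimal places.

after S1 (compose_se3): R=[-0.1416 -0.0043 -0.9899; -0.3617 -0.9306 0.0558; -0.9215 0.3660 0.1303], t=(0.8522, -1.1699, -0.9261)
after S2 (compose_se3): R=[-0.3931 -0.1615 -0.9052; -0.6311 -0.6685 0.3933; -0.6687 0.7259 0.1609], t=(-1.2429, -0.0633, -1.5770)
after S3 (essential): [0.3763 0.3240 -0.4782; 0.2587 -0.3654 0.1306; -0.4478 0.3263 0.0130]

matrix = [0.3763 0.3240 -0.4782; 0.2587 -0.3654 0.1306; -0.4478 0.3263 0.0130]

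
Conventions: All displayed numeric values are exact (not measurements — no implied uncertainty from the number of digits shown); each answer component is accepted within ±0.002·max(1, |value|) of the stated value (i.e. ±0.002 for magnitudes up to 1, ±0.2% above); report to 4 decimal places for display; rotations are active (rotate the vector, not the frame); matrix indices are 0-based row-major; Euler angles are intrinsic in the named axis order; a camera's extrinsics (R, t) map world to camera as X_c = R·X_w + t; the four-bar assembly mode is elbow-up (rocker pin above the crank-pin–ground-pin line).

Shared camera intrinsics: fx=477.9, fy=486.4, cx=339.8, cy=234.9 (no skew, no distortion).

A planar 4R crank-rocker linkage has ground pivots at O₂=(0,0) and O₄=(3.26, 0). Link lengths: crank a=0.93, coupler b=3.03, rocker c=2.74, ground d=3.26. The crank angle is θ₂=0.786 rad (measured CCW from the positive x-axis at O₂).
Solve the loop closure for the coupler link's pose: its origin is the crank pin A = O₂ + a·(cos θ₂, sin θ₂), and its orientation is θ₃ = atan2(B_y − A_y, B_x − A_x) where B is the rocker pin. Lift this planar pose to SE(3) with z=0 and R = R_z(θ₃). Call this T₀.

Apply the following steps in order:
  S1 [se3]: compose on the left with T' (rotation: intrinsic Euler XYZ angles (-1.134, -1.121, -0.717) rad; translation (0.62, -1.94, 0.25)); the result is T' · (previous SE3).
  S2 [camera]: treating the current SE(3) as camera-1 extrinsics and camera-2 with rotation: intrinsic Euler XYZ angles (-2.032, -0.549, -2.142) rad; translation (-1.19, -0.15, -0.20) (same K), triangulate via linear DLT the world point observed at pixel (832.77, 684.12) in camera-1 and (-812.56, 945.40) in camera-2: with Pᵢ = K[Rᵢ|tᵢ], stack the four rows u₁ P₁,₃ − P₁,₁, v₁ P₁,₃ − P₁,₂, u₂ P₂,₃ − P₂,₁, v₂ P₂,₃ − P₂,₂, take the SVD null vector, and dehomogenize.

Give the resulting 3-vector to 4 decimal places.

result = (1.3847, 0.5930, 1.0174)

source (fourbar_fk): coupler pose = R=[0.7346 -0.6785 0.0000; 0.6785 0.7346 0.0000; 0.0000 0.0000 1.0000], t=(0.6572, 0.6580, 0.0000)
after S1 (compose_se3): R=[0.4346 -0.0125 -0.9005; 0.8278 0.3994 0.3940; 0.3548 -0.9167 0.1839], t=(1.0234, -1.1558, 0.5454)
after S2 (triangulate): (1.3847, 0.5930, 1.0174)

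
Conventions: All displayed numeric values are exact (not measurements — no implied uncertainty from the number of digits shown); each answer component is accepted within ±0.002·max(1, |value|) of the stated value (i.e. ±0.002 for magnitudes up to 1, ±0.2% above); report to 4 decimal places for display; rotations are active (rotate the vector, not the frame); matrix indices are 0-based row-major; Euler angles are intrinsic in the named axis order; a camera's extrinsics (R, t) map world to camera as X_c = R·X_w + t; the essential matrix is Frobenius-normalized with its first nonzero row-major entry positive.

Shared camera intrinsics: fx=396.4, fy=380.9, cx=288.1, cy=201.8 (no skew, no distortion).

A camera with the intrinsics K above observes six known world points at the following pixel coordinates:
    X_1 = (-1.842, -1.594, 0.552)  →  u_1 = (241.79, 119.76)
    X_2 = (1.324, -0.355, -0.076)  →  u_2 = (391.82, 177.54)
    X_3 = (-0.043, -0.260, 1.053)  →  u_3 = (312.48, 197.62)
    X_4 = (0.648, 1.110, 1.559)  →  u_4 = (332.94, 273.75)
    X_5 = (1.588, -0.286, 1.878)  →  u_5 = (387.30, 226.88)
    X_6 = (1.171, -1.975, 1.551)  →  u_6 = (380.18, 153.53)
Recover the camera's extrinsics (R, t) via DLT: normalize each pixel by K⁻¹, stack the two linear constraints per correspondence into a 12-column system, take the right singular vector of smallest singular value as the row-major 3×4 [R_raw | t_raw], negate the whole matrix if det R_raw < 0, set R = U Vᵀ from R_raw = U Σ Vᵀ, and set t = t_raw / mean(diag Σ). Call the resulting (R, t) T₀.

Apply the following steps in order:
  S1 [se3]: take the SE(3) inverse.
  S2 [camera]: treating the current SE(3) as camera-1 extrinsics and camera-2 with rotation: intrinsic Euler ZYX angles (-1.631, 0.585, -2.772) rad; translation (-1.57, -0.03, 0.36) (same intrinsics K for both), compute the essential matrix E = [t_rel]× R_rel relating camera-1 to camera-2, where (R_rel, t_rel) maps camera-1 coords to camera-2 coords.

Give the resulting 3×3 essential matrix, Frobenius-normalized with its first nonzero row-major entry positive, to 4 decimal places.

matrix = [0.6614 -0.1871 -0.0138; -0.2418 -0.5400 -0.1836; 0.0450 -0.3601 -0.1087]

source (pnp_recover): camera pose = R=[0.9724 -0.2280 0.0502; 0.1812 0.8727 0.4535; -0.1472 -0.4318 0.8899], t=(0.4214, -0.3305, 6.9401)
after S1 (invert_se3): R=[0.9724 0.1812 -0.1472; -0.2280 0.8727 -0.4318; 0.0502 0.4535 0.8899], t=(0.6717, 3.3814, -6.0471)
after S2 (essential): [0.6614 -0.1871 -0.0138; -0.2418 -0.5400 -0.1836; 0.0450 -0.3601 -0.1087]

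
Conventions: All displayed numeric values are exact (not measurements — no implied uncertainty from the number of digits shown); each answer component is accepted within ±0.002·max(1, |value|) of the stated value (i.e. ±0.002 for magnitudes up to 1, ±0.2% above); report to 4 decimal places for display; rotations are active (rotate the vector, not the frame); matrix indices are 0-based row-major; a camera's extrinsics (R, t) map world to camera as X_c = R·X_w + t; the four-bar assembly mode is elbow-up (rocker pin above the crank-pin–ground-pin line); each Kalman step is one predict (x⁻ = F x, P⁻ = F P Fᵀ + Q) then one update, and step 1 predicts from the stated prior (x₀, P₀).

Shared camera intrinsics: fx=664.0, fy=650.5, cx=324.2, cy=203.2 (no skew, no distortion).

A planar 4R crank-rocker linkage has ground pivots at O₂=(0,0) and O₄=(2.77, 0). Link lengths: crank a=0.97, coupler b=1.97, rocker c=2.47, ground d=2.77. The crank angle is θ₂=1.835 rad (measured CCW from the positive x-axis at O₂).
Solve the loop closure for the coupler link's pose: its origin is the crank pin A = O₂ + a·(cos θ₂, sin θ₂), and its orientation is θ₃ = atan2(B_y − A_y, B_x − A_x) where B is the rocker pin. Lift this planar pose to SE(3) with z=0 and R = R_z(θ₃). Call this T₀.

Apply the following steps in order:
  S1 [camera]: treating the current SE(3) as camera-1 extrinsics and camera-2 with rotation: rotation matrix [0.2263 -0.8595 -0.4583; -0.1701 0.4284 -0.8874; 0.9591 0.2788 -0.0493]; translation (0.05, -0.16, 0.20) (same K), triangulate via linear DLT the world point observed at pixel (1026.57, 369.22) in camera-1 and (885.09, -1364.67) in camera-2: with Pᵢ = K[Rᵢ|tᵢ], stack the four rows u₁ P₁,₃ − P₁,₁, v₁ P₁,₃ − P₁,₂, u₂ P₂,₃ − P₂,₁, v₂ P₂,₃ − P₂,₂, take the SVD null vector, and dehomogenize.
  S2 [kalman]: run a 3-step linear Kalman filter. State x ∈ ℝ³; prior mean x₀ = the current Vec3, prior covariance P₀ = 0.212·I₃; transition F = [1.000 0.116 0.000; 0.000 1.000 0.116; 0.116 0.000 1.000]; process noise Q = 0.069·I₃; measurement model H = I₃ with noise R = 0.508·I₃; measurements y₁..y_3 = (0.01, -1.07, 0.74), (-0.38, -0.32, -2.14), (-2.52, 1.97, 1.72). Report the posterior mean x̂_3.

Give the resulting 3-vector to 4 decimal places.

source (fourbar_fk): coupler pose = R=[0.8282 -0.5605 0.0000; 0.5605 0.8282 0.0000; 0.0000 0.0000 1.0000], t=(-0.2533, 0.9363, 0.0000)
after S1 (triangulate): (1.5202, -1.6045, 1.8009)
after S2 (kf_track): (-0.5854, -0.0633, 0.8253)

result = (-0.5854, -0.0633, 0.8253)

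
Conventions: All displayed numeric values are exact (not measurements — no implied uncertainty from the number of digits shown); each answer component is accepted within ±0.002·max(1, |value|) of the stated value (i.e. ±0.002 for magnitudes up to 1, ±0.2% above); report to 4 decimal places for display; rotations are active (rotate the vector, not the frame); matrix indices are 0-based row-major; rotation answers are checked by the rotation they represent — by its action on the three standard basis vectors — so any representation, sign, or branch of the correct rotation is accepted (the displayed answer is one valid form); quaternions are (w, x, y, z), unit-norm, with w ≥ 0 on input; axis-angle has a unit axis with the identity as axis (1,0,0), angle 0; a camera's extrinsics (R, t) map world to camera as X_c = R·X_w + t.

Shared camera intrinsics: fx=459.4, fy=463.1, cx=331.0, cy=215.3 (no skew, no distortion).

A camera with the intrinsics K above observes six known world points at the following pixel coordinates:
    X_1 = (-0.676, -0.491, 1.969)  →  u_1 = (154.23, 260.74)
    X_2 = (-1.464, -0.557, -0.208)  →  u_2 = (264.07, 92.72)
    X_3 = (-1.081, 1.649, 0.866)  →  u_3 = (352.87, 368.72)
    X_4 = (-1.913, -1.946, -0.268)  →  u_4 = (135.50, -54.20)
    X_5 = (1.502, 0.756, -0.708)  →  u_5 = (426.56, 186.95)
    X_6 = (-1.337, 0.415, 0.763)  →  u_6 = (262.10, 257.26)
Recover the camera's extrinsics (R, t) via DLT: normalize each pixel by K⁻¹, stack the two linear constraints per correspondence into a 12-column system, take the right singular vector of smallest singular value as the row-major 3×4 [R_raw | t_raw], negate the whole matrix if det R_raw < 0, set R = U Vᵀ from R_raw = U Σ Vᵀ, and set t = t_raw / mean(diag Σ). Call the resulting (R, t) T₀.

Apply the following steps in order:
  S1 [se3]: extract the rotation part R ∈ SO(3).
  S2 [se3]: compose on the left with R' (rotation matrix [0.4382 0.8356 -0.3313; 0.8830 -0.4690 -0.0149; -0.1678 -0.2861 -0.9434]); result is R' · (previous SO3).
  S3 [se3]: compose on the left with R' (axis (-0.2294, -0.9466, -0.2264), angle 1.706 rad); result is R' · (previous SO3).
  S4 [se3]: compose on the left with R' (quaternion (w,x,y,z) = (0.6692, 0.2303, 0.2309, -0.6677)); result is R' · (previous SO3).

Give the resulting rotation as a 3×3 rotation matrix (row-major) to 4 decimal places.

source (pnp_recover): camera pose = R=[0.2277 0.6523 -0.7230; -0.0083 0.7438 0.6684; 0.9737 -0.1462 0.1748], t=(-0.0099, -0.4700, 5.2003)
after S1 (rot_of_se3): [0.2277 0.6523 -0.7230; -0.0083 0.7438 0.6684; 0.9737 -0.1462 0.1748]
after S2 (compose_so3): [-0.2297 0.9557 0.1838; 0.1905 0.2293 -0.9545; -0.9544 -0.1843 -0.2347]
after S3 (compose_so3): [0.9459 0.1983 -0.2568; -0.2861 0.1367 -0.9484; -0.1529 0.9706 0.1860]
after S4 (compose_so3): [-0.2847 0.1385 -0.9486; -0.6511 -0.7542 0.0853; -0.7036 0.6419 0.3049]

rotation (matrix) = ((-0.2847, 0.1385, -0.9486), (-0.6511, -0.7542, 0.0853), (-0.7036, 0.6419, 0.3049))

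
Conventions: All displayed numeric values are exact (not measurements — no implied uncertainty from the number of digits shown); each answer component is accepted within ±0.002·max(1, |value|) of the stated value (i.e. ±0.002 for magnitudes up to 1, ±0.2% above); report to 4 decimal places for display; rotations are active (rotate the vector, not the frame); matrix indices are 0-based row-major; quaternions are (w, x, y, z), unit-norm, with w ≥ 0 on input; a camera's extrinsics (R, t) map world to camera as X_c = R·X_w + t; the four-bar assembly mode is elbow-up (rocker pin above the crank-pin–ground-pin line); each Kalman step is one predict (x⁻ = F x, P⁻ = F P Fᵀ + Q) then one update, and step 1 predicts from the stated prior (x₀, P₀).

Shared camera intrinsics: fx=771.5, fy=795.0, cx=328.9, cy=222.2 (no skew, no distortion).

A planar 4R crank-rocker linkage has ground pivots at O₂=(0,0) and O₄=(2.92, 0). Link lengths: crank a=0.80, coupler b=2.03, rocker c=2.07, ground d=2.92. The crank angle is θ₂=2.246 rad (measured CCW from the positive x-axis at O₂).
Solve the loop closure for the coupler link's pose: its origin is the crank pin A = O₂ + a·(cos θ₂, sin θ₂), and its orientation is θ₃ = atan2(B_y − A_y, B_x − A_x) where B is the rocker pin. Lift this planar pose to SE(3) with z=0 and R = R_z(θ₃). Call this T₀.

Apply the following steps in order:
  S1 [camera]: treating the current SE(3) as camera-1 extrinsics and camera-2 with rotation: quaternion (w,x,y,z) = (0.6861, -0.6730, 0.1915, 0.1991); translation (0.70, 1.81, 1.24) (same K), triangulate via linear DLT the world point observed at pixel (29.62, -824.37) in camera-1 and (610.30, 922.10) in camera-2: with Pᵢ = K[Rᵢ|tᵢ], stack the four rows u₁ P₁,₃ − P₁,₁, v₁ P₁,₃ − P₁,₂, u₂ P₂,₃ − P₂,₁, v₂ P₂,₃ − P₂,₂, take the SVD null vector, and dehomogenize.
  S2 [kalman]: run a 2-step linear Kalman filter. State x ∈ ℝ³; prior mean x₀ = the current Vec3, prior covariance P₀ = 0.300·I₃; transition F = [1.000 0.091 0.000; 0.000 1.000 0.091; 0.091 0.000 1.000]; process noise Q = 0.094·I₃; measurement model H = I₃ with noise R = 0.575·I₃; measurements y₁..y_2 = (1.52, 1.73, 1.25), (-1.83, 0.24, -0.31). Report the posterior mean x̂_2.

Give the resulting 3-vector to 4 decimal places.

result = (-0.5689, -0.1023, 0.6009)

source (fourbar_fk): coupler pose = R=[0.9271 -0.3748 0.0000; 0.3748 0.9271 0.0000; 0.0000 0.0000 1.0000], t=(-0.5000, 0.6245, 0.0000)
after S1 (triangulate): (-0.6165, -1.8325, 0.9917)
after S2 (kf_track): (-0.5689, -0.1023, 0.6009)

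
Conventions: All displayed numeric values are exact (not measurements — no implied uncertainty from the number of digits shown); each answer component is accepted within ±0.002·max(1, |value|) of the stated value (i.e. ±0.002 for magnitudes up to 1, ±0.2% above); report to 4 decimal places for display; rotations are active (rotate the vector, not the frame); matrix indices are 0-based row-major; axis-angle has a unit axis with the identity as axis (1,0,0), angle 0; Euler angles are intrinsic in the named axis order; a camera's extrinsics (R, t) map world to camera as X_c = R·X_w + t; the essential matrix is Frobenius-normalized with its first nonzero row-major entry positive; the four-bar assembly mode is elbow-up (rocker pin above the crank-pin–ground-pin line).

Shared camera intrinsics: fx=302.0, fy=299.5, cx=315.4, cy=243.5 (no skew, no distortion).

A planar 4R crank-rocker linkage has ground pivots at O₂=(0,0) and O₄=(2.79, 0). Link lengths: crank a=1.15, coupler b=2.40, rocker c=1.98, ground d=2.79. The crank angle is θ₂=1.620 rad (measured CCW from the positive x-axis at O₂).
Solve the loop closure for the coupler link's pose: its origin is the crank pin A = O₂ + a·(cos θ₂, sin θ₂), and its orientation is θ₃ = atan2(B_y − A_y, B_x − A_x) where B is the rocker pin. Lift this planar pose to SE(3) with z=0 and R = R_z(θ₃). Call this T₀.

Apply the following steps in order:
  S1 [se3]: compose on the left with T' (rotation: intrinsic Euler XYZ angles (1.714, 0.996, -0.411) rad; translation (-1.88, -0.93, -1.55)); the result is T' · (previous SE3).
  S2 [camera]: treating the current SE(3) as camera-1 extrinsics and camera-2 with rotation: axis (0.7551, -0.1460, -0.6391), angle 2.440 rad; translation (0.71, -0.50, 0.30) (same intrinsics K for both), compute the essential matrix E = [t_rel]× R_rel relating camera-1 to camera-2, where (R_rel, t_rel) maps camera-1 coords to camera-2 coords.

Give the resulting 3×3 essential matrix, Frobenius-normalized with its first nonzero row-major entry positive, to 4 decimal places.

matrix = [0.1556 0.3856 -0.5648; 0.1631 -0.0755 -0.1146; -0.4968 0.4445 0.1357]

source (fourbar_fk): coupler pose = R=[0.9501 -0.3119 0.0000; 0.3119 0.9501 0.0000; 0.0000 0.0000 1.0000], t=(-0.0566, 1.1486, 0.0000)
after S1 (compose_se3): R=[0.5413 0.0509 0.8393; 0.8404 -0.0643 -0.5381; 0.0266 0.9966 -0.0776], t=(-1.6587, -0.7454, -0.4367)
after S2 (essential): [0.1556 0.3856 -0.5648; 0.1631 -0.0755 -0.1146; -0.4968 0.4445 0.1357]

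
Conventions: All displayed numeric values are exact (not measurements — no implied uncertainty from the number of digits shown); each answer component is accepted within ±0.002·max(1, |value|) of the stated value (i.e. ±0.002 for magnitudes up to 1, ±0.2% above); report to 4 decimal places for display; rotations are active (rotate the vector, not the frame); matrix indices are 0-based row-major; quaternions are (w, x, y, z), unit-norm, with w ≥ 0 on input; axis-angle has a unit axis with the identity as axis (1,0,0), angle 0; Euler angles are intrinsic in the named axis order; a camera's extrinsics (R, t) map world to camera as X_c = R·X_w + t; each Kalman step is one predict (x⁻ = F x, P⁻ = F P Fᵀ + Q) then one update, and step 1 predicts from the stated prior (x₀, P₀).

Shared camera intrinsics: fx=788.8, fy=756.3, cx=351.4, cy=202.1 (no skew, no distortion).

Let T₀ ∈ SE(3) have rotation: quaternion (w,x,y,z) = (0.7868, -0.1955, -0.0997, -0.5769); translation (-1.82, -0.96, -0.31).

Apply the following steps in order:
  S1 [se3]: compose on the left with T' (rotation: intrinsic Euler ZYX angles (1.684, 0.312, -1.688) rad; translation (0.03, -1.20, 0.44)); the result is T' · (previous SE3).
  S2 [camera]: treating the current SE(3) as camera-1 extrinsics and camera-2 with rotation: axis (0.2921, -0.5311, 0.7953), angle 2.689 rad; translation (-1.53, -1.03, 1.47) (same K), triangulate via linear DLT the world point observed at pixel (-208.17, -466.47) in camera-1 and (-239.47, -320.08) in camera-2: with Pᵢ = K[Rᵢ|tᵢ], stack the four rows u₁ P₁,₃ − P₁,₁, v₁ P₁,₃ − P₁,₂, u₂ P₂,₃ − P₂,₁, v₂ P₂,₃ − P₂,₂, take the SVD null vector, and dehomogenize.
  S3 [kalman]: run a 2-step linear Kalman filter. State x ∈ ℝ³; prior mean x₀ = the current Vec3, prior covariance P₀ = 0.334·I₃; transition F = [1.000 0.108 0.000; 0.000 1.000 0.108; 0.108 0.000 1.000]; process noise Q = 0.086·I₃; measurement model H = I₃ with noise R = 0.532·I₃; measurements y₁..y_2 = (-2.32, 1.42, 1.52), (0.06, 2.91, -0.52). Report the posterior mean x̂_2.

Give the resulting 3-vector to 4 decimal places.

after S1 (compose_se3): R=[-0.5405 0.1263 -0.8318; 0.4926 0.8490 -0.1911; 0.6821 -0.5130 -0.5211], t=(0.3857, -2.5971, 1.9406)
after S2 (triangulate): (1.7166, -0.1823, 1.4219)
after S3 (kf_track): (0.0315, 1.4785, 0.8029)

result = (0.0315, 1.4785, 0.8029)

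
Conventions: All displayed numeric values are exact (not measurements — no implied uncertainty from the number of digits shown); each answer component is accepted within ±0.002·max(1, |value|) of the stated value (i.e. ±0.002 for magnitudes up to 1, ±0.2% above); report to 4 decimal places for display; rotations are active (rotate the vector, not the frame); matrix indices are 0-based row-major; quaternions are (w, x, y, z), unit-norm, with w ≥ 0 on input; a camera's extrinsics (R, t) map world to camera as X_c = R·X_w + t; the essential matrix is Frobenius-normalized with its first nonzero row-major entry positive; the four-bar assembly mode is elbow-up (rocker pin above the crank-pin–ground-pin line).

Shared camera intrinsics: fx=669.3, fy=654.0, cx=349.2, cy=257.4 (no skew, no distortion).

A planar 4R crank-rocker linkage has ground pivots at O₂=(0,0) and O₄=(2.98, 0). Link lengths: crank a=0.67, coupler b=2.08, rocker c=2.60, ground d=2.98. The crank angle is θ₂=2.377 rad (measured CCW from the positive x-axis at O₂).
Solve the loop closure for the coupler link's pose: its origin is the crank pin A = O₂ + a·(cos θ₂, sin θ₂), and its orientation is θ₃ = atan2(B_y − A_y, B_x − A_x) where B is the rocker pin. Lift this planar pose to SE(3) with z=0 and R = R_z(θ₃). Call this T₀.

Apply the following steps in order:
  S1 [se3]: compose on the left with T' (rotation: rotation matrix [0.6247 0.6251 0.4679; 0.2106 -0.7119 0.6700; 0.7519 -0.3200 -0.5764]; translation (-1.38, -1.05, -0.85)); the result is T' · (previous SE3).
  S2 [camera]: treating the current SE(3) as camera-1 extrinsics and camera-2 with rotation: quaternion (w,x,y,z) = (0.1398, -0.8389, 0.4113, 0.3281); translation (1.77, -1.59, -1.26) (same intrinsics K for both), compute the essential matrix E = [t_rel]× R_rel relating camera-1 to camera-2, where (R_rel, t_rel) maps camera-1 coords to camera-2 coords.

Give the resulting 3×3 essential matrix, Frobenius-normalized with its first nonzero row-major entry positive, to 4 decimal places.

matrix = [0.0404 -0.4528 0.0439; -0.4457 -0.1284 0.5208; 0.1672 -0.5196 -0.0840]

source (fourbar_fk): coupler pose = R=[0.7649 -0.6442 0.0000; 0.6442 0.7649 0.0000; 0.0000 0.0000 1.0000], t=(-0.4835, 0.4638, 0.0000)
after S1 (compose_se3): R=[0.8805 0.0757 0.4679; -0.2975 -0.6802 0.6700; 0.3690 -0.7291 -0.5764], t=(-1.3921, -1.4820, -1.3620)
after S2 (essential): [0.0404 -0.4528 0.0439; -0.4457 -0.1284 0.5208; 0.1672 -0.5196 -0.0840]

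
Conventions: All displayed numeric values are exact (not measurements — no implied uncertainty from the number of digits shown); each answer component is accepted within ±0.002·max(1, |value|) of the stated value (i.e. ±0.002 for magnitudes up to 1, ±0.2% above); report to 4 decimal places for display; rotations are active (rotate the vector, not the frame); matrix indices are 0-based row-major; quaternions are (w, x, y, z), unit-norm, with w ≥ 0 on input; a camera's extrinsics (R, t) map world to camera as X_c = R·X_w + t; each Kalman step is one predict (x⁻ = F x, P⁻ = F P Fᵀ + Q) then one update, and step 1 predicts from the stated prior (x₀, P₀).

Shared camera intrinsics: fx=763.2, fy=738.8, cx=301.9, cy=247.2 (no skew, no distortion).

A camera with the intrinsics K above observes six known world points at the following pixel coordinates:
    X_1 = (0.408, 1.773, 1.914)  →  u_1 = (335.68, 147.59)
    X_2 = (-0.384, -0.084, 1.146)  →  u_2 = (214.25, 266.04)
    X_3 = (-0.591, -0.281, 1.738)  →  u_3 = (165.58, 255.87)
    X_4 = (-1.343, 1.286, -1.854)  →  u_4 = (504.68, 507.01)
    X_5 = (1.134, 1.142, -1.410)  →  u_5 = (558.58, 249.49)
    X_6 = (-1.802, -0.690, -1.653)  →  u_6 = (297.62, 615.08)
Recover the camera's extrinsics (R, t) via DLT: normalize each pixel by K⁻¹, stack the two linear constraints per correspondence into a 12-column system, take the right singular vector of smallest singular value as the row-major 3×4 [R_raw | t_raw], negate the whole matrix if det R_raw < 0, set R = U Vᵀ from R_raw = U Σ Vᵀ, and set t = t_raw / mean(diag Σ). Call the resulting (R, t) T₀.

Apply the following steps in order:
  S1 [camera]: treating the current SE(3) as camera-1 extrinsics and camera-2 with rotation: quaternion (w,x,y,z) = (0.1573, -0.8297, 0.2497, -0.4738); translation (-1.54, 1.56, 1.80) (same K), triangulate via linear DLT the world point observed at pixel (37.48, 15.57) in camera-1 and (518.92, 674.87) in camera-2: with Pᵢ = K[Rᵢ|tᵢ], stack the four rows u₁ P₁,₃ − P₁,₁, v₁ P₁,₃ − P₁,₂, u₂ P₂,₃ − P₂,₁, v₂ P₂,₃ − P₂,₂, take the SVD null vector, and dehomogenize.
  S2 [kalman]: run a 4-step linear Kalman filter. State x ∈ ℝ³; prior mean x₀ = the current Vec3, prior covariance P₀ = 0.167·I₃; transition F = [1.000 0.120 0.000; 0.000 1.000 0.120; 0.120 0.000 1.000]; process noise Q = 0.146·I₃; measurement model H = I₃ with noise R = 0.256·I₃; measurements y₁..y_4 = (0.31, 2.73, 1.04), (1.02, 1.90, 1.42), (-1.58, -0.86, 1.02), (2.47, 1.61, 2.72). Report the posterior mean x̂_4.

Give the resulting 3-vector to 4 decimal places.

result = (1.2200, 1.1097, 2.0481)

source (pnp_recover): camera pose = R=[0.1997 0.8020 -0.5629; -0.8492 -0.1450 -0.5078; -0.4888 0.5794 0.6522], t=(-0.0500, 0.4300, 6.4207)
after S1 (triangulate): (1.9539, -1.7626, 1.3836)
after S2 (kf_track): (1.2200, 1.1097, 2.0481)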